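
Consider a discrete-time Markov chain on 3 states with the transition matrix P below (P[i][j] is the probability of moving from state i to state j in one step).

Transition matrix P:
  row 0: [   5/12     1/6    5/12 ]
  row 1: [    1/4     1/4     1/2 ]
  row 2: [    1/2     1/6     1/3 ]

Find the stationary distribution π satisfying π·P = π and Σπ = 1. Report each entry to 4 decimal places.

Balance equations π_j = Σ_i π_i·P[i][j]:
  π_0 = 5/12·π_0 + 1/4·π_1 + 1/2·π_2
  π_1 = 1/6·π_0 + 1/4·π_1 + 1/6·π_2
  normalize: π_0 + π_1 + π_2 = 1
Solving the linear system gives exactly π = [60/143, 2/11, 57/143].

π = [0.4196, 0.1818, 0.3986]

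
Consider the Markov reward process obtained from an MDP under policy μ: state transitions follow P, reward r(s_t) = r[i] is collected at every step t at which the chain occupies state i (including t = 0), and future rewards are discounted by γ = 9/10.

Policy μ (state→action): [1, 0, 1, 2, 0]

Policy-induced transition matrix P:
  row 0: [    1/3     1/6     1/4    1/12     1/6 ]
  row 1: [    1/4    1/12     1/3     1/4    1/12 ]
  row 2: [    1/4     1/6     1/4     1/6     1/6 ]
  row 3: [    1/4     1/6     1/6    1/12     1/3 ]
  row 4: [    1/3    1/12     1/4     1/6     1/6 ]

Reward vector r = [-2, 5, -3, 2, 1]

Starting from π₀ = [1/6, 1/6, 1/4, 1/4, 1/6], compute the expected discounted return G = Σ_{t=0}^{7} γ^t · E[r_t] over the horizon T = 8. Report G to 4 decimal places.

G = -0.3002

t=0: π = [0.1667, 0.1667, 0.2500, 0.2500, 0.1667], E[r] = 0.4167, γ^t·E[r] = 0.416667, running G = 0.416667
t=1: π = [0.2778, 0.1389, 0.2431, 0.1458, 0.1944], E[r] = -0.1042, γ^t·E[r] = -0.093750, running G = 0.322917
t=2: π = [0.2894, 0.1389, 0.2494, 0.1429, 0.1794], E[r] = -0.1672, γ^t·E[r] = -0.135469, running G = 0.187448
t=3: π = [0.2891, 0.1401, 0.2497, 0.1422, 0.1789], E[r] = -0.1630, γ^t·E[r] = -0.118863, running G = 0.068585
t=4: π = [0.2890, 0.1401, 0.2498, 0.1424, 0.1787], E[r] = -0.1636, γ^t·E[r] = -0.107328, running G = -0.038743
t=5: π = [0.2890, 0.1401, 0.2498, 0.1424, 0.1787], E[r] = -0.1633, γ^t·E[r] = -0.096455, running G = -0.135198
t=6: π = [0.2890, 0.1401, 0.2498, 0.1424, 0.1787], E[r] = -0.1634, γ^t·E[r] = -0.086826, running G = -0.222024
t=7: π = [0.2890, 0.1401, 0.2498, 0.1424, 0.1787], E[r] = -0.1634, γ^t·E[r] = -0.078140, running G = -0.300164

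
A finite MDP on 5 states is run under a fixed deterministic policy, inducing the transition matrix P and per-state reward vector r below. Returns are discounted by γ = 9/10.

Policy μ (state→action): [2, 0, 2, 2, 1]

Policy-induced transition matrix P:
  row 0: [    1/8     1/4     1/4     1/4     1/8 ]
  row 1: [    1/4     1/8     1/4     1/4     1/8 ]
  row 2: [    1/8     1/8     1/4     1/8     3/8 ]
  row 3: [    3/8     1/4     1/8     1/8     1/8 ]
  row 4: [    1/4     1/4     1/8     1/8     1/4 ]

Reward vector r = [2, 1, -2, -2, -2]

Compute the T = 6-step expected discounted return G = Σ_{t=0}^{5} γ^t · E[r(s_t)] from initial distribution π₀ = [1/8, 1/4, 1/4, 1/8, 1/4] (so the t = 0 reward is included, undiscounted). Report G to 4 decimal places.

G = -2.7121

t=0: π = [0.1250, 0.2500, 0.2500, 0.1250, 0.2500], E[r] = -0.7500, γ^t·E[r] = -0.750000, running G = -0.750000
t=1: π = [0.2188, 0.1875, 0.2031, 0.1719, 0.2188], E[r] = -0.5625, γ^t·E[r] = -0.506250, running G = -1.256250
t=2: π = [0.2188, 0.2012, 0.2012, 0.1758, 0.2031], E[r] = -0.5215, γ^t·E[r] = -0.422402, running G = -1.678652
t=3: π = [0.2195, 0.1997, 0.2026, 0.1775, 0.2007], E[r] = -0.5229, γ^t·E[r] = -0.381230, running G = -2.059882
t=4: π = [0.2194, 0.1997, 0.2027, 0.1774, 0.2007], E[r] = -0.5232, γ^t·E[r] = -0.343267, running G = -2.403149
t=5: π = [0.2194, 0.1997, 0.2027, 0.1774, 0.2008], E[r] = -0.5233, γ^t·E[r] = -0.308997, running G = -2.712146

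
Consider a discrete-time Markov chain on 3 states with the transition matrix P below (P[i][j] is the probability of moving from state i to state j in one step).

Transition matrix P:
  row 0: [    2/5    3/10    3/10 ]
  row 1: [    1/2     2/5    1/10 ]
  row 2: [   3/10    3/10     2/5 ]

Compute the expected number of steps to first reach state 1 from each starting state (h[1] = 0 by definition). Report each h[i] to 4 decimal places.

First-step conditioning: h[1] = 0; for i ≠ 1, h[i] = 1 + Σ_k P[i][k]·h[k].
  h[0] = 1 + 2/5·h[0] + 3/10·h[2]
  h[2] = 1 + 3/10·h[0] + 2/5·h[2]
Solving the 2×2 linear system over states ≠ 1 gives exactly h = [10/3, 0, 10/3] (h[1] = 0 is the target).

h = [3.3333, 0.0000, 3.3333]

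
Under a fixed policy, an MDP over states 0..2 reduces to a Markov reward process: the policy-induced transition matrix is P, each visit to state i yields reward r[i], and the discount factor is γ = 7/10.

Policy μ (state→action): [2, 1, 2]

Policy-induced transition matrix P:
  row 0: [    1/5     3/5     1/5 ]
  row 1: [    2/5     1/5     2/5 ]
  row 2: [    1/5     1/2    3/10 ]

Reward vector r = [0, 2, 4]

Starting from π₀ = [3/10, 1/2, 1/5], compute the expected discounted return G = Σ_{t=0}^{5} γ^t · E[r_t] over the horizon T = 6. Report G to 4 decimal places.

t=0: π = [0.3000, 0.5000, 0.2000], E[r] = 1.8000, γ^t·E[r] = 1.800000, running G = 1.800000
t=1: π = [0.3000, 0.3800, 0.3200], E[r] = 2.0400, γ^t·E[r] = 1.428000, running G = 3.228000
t=2: π = [0.2760, 0.4160, 0.3080], E[r] = 2.0640, γ^t·E[r] = 1.011360, running G = 4.239360
t=3: π = [0.2832, 0.4028, 0.3140], E[r] = 2.0616, γ^t·E[r] = 0.707129, running G = 4.946489
t=4: π = [0.2806, 0.4075, 0.3120], E[r] = 2.0628, γ^t·E[r] = 0.495278, running G = 5.441767
t=5: π = [0.2815, 0.4058, 0.3127], E[r] = 2.0624, γ^t·E[r] = 0.346626, running G = 5.788393

G = 5.7884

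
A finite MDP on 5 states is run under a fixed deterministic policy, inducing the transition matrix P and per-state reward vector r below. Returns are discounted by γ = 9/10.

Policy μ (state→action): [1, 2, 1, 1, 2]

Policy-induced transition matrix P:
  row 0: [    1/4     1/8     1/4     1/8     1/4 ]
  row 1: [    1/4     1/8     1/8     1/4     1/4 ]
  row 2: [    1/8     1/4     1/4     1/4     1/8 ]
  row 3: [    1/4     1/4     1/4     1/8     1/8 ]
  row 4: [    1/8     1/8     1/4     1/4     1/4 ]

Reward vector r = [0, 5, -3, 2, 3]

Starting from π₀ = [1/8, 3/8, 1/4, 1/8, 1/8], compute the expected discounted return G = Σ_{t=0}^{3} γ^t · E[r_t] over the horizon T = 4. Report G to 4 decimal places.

t=0: π = [0.1250, 0.3750, 0.2500, 0.1250, 0.1250], E[r] = 1.7500, γ^t·E[r] = 1.750000, running G = 1.750000
t=1: π = [0.2031, 0.1719, 0.2031, 0.2188, 0.2031], E[r] = 1.2969, γ^t·E[r] = 1.167188, running G = 2.917188
t=2: π = [0.1992, 0.1777, 0.2285, 0.1973, 0.1973], E[r] = 1.1895, γ^t·E[r] = 0.963457, running G = 3.880645
t=3: π = [0.1968, 0.1782, 0.2278, 0.2004, 0.1968], E[r] = 1.1990, γ^t·E[r] = 0.874052, running G = 4.754697

G = 4.7547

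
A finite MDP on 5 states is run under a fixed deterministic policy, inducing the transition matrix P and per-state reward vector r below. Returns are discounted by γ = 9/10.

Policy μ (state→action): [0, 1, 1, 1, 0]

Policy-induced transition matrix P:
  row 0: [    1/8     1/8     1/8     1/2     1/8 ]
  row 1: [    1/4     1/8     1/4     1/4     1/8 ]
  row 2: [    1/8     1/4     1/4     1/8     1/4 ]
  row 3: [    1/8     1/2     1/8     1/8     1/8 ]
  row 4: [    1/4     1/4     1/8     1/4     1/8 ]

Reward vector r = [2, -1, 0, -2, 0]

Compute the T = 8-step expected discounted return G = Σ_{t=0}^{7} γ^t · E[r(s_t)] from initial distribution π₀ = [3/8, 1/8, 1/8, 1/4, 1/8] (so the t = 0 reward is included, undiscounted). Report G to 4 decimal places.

G = -1.8248

t=0: π = [0.3750, 0.1250, 0.1250, 0.2500, 0.1250], E[r] = 0.1250, γ^t·E[r] = 0.125000, running G = 0.125000
t=1: π = [0.1563, 0.2500, 0.1563, 0.2969, 0.1406], E[r] = -0.5313, γ^t·E[r] = -0.478125, running G = -0.353125
t=2: π = [0.1738, 0.2734, 0.1758, 0.2324, 0.1445], E[r] = -0.3906, γ^t·E[r] = -0.316406, running G = -0.669531
t=3: π = [0.1772, 0.2522, 0.1812, 0.2424, 0.1470], E[r] = -0.3826, γ^t·E[r] = -0.278892, running G = -0.948424
t=4: π = [0.1749, 0.2569, 0.1792, 0.2414, 0.1476], E[r] = -0.3899, γ^t·E[r] = -0.255788, running G = -1.204212
t=5: π = [0.1756, 0.2564, 0.1795, 0.2412, 0.1474], E[r] = -0.3875, γ^t·E[r] = -0.228836, running G = -1.433048
t=6: π = [0.1755, 0.2563, 0.1795, 0.2413, 0.1474], E[r] = -0.3880, γ^t·E[r] = -0.206186, running G = -1.639234
t=7: π = [0.1755, 0.2564, 0.1795, 0.2413, 0.1474], E[r] = -0.3880, γ^t·E[r] = -0.185559, running G = -1.824794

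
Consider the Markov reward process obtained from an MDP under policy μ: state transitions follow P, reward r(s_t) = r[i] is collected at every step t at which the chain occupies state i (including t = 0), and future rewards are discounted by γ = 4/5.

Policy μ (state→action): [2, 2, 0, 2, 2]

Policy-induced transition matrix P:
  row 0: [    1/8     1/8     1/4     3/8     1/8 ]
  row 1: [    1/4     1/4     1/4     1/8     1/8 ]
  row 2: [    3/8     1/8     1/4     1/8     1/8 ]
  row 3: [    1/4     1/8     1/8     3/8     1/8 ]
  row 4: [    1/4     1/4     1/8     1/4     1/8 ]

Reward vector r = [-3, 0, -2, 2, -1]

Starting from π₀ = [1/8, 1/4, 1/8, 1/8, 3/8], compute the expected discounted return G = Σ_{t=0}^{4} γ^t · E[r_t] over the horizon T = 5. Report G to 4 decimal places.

t=0: π = [0.1250, 0.2500, 0.1250, 0.1250, 0.3750], E[r] = -0.7500, γ^t·E[r] = -0.750000, running G = -0.750000
t=1: π = [0.2500, 0.2031, 0.1875, 0.2344, 0.1250], E[r] = -0.7813, γ^t·E[r] = -0.625000, running G = -1.375000
t=2: π = [0.2422, 0.1660, 0.2051, 0.2617, 0.1250], E[r] = -0.7383, γ^t·E[r] = -0.472500, running G = -1.847500
t=3: π = [0.2454, 0.1614, 0.2017, 0.2666, 0.1250], E[r] = -0.7312, γ^t·E[r] = -0.374375, running G = -2.221875
t=4: π = [0.2445, 0.1608, 0.2010, 0.2686, 0.1250], E[r] = -0.7235, γ^t·E[r] = -0.296338, running G = -2.518213

G = -2.5182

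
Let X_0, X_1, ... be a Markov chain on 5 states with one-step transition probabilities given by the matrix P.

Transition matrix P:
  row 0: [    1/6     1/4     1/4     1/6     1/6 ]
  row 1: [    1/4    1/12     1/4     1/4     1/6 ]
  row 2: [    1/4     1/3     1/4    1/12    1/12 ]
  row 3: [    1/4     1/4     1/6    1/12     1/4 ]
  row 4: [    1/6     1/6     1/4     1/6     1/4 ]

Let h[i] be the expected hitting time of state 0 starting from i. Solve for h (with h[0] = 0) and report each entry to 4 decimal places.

h = [0.0000, 4.2487, 4.2118, 4.2788, 4.6323]

First-step conditioning: h[0] = 0; for i ≠ 0, h[i] = 1 + Σ_k P[i][k]·h[k].
  h[1] = 1 + 1/12·h[1] + 1/4·h[2] + 1/4·h[3] + 1/6·h[4]
  h[2] = 1 + 1/3·h[1] + 1/4·h[2] + 1/12·h[3] + 1/12·h[4]
  h[3] = 1 + 1/4·h[1] + 1/6·h[2] + 1/12·h[3] + 1/4·h[4]
  h[4] = 1 + 1/6·h[1] + 1/4·h[2] + 1/6·h[3] + 1/4·h[4]
Solving the 4×4 linear system over states ≠ 0 gives exactly h = [0, 11034/2597, 10938/2597, 11112/2597, 12030/2597] (h[0] = 0 is the target).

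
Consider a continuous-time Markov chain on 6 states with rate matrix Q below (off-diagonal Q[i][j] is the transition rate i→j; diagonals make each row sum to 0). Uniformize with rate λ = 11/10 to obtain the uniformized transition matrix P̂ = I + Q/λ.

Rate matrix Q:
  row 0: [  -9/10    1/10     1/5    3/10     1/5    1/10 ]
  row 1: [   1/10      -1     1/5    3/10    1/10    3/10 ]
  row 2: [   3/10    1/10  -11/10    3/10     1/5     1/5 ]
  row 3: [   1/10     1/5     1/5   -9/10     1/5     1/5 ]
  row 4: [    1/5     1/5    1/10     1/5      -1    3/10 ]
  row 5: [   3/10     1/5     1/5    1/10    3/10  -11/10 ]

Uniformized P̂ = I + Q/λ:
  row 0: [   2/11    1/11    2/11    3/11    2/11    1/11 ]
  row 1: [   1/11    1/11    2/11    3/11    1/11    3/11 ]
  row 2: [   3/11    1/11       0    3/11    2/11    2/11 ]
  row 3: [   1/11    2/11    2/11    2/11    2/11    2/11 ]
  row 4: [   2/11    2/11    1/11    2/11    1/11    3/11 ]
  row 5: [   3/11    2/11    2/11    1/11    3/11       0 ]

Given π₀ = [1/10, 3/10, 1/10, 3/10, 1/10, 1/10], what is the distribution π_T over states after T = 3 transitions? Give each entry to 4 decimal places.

π = [0.1776, 0.1397, 0.1407, 0.2093, 0.1678, 0.1648]

t=0: π = [0.1000, 0.3000, 0.1000, 0.3000, 0.1000, 0.1000]
t=1: π = [0.1455, 0.1364, 0.1545, 0.2182, 0.1545, 0.1909]
t=2: π = [0.1810, 0.1421, 0.1397, 0.2041, 0.1727, 0.1603]
t=3: π = [0.1776, 0.1397, 0.1407, 0.2093, 0.1678, 0.1648]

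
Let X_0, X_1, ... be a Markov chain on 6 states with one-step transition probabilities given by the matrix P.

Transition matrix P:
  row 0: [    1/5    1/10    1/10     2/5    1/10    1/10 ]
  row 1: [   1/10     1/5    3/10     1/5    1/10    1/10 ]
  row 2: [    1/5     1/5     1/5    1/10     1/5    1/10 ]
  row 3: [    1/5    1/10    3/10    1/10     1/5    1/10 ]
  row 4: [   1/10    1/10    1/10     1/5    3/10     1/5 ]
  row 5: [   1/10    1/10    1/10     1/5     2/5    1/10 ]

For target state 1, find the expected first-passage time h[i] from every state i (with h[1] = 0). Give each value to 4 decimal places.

First-step conditioning: h[1] = 0; for i ≠ 1, h[i] = 1 + Σ_k P[i][k]·h[k].
  h[0] = 1 + 1/5·h[0] + 1/10·h[2] + 2/5·h[3] + 1/10·h[4] + 1/10·h[5]
  h[2] = 1 + 1/5·h[0] + 1/5·h[2] + 1/10·h[3] + 1/5·h[4] + 1/10·h[5]
  h[3] = 1 + 1/5·h[0] + 3/10·h[2] + 1/10·h[3] + 1/5·h[4] + 1/10·h[5]
  h[4] = 1 + 1/10·h[0] + 1/10·h[2] + 1/5·h[3] + 3/10·h[4] + 1/5·h[5]
  h[5] = 1 + 1/10·h[0] + 1/10·h[2] + 1/5·h[3] + 2/5·h[4] + 1/10·h[5]
Solving the 5×5 linear system over states ≠ 1 gives exactly h = [4415/512, 0, 1975/256, 4345/512, 4435/512, 4435/512] (h[1] = 0 is the target).

h = [8.6230, 0.0000, 7.7148, 8.4863, 8.6621, 8.6621]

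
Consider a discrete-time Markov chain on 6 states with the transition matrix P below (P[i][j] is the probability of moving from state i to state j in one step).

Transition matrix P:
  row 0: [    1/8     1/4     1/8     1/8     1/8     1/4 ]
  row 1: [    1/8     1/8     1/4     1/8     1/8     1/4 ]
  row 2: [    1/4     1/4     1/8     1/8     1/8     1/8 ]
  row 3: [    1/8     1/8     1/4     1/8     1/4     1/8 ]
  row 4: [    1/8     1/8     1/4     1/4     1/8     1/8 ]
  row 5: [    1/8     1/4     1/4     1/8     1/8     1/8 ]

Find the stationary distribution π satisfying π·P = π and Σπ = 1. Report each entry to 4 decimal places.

Balance equations π_j = Σ_i π_i·P[i][j]:
  π_0 = 1/8·π_0 + 1/8·π_1 + 1/4·π_2 + 1/8·π_3 + 1/8·π_4 + 1/8·π_5
  π_1 = 1/4·π_0 + 1/8·π_1 + 1/4·π_2 + 1/8·π_3 + 1/8·π_4 + 1/4·π_5
  π_2 = 1/8·π_0 + 1/4·π_1 + 1/8·π_2 + 1/4·π_3 + 1/4·π_4 + 1/4·π_5
  π_3 = 1/8·π_0 + 1/8·π_1 + 1/8·π_2 + 1/8·π_3 + 1/4·π_4 + 1/8·π_5
  π_4 = 1/8·π_0 + 1/8·π_1 + 1/8·π_2 + 1/4·π_3 + 1/8·π_4 + 1/8·π_5
  normalize: π_0 + π_1 + π_2 + π_3 + π_4 + π_5 = 1
Solving the linear system gives exactly π = [11/73, 4/21, 15/73, 1/7, 1/7, 257/1533].

π = [0.1507, 0.1905, 0.2055, 0.1429, 0.1429, 0.1676]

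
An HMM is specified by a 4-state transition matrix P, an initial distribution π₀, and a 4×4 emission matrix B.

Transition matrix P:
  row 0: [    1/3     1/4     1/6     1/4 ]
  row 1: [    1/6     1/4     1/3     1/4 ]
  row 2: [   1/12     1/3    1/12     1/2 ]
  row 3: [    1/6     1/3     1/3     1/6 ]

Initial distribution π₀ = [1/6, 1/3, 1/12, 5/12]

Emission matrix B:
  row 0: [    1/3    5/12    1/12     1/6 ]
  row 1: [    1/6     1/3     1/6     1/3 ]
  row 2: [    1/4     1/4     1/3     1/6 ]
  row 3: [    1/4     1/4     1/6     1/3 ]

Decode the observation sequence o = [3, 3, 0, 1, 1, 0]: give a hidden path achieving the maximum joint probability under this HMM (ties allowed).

path = [3, 1, 0, 0, 0, 0]

t=0: δ = [2.778e-02, 1.111e-01, 1.389e-02, 1.389e-01]  (obs o_0=3)
t=1: δ = [3.858e-03, 1.543e-02, 7.716e-03, 9.259e-03]  ψ = [3, 3, 3, 1]  (obs o_1=3)
t=2: δ = [8.573e-04, 6.430e-04, 1.286e-03, 9.645e-04]  ψ = [1, 1, 1, 1]  (obs o_2=0)
t=3: δ = [1.191e-04, 1.429e-04, 8.038e-05, 1.608e-04]  ψ = [0, 2, 3, 2]  (obs o_3=1)
t=4: δ = [1.654e-05, 1.786e-05, 1.340e-05, 1.005e-05]  ψ = [0, 3, 3, 2]  (obs o_4=1)
t=5: δ = [1.838e-06, 7.442e-07, 1.488e-06, 1.674e-06]  ψ = [0, 1, 1, 2]  (obs o_5=0)
backtrack: best end state = 0; path = [3, 1, 0, 0, 0, 0]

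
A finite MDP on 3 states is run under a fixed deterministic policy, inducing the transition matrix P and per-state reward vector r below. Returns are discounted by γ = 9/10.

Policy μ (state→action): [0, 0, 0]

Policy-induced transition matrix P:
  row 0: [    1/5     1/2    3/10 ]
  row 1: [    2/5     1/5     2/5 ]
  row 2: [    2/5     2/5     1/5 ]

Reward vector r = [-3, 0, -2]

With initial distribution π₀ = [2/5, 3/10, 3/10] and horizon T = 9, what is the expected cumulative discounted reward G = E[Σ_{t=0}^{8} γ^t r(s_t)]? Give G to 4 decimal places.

t=0: π = [0.4000, 0.3000, 0.3000], E[r] = -1.8000, γ^t·E[r] = -1.800000, running G = -1.800000
t=1: π = [0.3200, 0.3800, 0.3000], E[r] = -1.5600, γ^t·E[r] = -1.404000, running G = -3.204000
t=2: π = [0.3360, 0.3560, 0.3080], E[r] = -1.6240, γ^t·E[r] = -1.315440, running G = -4.519440
t=3: π = [0.3328, 0.3624, 0.3048], E[r] = -1.6080, γ^t·E[r] = -1.172232, running G = -5.691672
t=4: π = [0.3334, 0.3608, 0.3058], E[r] = -1.6118, γ^t·E[r] = -1.057528, running G = -6.749200
t=5: π = [0.3333, 0.3612, 0.3055], E[r] = -1.6109, γ^t·E[r] = -0.951246, running G = -7.700447
t=6: π = [0.3333, 0.3611, 0.3056], E[r] = -1.6111, γ^t·E[r] = -0.856231, running G = -8.556677
t=7: π = [0.3333, 0.3611, 0.3056], E[r] = -1.6111, γ^t·E[r] = -0.770585, running G = -9.327263
t=8: π = [0.3333, 0.3611, 0.3056], E[r] = -1.6111, γ^t·E[r] = -0.693531, running G = -10.020794

G = -10.0208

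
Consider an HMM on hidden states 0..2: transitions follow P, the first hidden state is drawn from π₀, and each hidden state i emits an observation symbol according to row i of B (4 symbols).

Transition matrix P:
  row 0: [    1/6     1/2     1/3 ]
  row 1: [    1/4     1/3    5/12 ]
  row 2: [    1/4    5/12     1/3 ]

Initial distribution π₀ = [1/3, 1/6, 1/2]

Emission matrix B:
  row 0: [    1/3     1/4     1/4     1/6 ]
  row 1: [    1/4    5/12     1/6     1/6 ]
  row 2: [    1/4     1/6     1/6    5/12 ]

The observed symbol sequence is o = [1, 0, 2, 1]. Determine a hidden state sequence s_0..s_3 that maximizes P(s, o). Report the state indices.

path = [0, 1, 0, 1]

t=0: δ = [8.333e-02, 6.944e-02, 8.333e-02]  (obs o_0=1)
t=1: δ = [6.944e-03, 1.042e-02, 7.234e-03]  ψ = [2, 0, 1]  (obs o_1=0)
t=2: δ = [6.510e-04, 5.787e-04, 7.234e-04]  ψ = [1, 0, 1]  (obs o_2=2)
t=3: δ = [4.521e-05, 1.356e-04, 4.019e-05]  ψ = [2, 0, 1]  (obs o_3=1)
backtrack: best end state = 1; path = [0, 1, 0, 1]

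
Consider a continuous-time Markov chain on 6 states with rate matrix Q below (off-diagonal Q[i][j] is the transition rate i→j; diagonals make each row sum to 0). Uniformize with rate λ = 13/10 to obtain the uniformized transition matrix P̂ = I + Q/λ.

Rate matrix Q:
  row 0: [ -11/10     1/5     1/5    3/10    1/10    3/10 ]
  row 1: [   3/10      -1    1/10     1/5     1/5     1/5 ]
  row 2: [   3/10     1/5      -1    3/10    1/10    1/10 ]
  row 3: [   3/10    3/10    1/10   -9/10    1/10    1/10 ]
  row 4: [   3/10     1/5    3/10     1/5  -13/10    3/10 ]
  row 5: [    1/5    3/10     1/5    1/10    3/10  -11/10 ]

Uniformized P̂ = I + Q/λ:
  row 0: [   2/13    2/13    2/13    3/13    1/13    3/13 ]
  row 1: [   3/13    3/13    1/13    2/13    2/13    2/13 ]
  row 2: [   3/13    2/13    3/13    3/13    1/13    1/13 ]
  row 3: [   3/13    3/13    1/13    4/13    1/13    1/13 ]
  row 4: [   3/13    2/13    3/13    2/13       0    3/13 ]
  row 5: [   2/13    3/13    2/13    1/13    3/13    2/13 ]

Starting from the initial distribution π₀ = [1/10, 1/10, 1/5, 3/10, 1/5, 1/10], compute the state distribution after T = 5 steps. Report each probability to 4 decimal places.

t=0: π = [0.1000, 0.1000, 0.2000, 0.3000, 0.2000, 0.1000]
t=1: π = [0.2154, 0.1923, 0.1538, 0.2154, 0.0846, 0.1385]
t=2: π = [0.2036, 0.1959, 0.1408, 0.2047, 0.1065, 0.1485]
t=3: π = [0.2037, 0.1961, 0.1421, 0.2004, 0.1066, 0.1511]
t=4: π = [0.2035, 0.1960, 0.1425, 0.1996, 0.1071, 0.1514]
t=5: π = [0.2035, 0.1959, 0.1426, 0.1995, 0.1071, 0.1514]

π = [0.2035, 0.1959, 0.1426, 0.1995, 0.1071, 0.1514]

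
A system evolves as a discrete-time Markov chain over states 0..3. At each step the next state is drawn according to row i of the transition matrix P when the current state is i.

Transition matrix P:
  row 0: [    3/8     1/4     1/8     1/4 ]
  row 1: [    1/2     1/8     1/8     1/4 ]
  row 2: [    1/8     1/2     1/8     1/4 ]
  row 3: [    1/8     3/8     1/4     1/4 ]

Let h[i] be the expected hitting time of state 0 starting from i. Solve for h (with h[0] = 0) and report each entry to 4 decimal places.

First-step conditioning: h[0] = 0; for i ≠ 0, h[i] = 1 + Σ_k P[i][k]·h[k].
  h[1] = 1 + 1/8·h[1] + 1/8·h[2] + 1/4·h[3]
  h[2] = 1 + 1/2·h[1] + 1/8·h[2] + 1/4·h[3]
  h[3] = 1 + 3/8·h[1] + 1/4·h[2] + 1/4·h[3]
Solving the 3×3 linear system over states ≠ 0 gives exactly h = [0, 256/89, 352/89, 364/89] (h[0] = 0 is the target).

h = [0.0000, 2.8764, 3.9551, 4.0899]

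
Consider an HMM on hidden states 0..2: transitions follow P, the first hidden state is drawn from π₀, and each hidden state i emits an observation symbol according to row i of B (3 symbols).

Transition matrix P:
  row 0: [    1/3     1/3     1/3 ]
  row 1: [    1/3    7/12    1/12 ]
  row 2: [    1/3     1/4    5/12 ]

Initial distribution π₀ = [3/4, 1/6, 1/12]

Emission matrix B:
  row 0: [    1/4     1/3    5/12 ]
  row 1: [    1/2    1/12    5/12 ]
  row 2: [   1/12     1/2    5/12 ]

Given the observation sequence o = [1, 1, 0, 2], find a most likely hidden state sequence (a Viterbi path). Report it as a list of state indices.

t=0: δ = [2.500e-01, 1.389e-02, 4.167e-02]  (obs o_0=1)
t=1: δ = [2.778e-02, 6.944e-03, 4.167e-02]  ψ = [0, 0, 0]  (obs o_1=1)
t=2: δ = [3.472e-03, 5.208e-03, 1.447e-03]  ψ = [2, 2, 2]  (obs o_2=0)
t=3: δ = [7.234e-04, 1.266e-03, 4.823e-04]  ψ = [1, 1, 0]  (obs o_3=2)
backtrack: best end state = 1; path = [0, 2, 1, 1]

path = [0, 2, 1, 1]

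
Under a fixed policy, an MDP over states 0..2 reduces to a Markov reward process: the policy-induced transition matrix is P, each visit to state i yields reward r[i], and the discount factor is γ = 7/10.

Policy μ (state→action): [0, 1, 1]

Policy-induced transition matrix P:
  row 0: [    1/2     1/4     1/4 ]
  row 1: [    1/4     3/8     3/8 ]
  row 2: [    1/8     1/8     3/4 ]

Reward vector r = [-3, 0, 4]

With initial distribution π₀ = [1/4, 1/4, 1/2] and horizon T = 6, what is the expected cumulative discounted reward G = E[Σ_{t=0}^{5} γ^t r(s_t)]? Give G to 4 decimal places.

G = 4.0179

t=0: π = [0.2500, 0.2500, 0.5000], E[r] = 1.2500, γ^t·E[r] = 1.250000, running G = 1.250000
t=1: π = [0.2500, 0.2188, 0.5313], E[r] = 1.3750, γ^t·E[r] = 0.962500, running G = 2.212500
t=2: π = [0.2461, 0.2109, 0.5430], E[r] = 1.4336, γ^t·E[r] = 0.702461, running G = 2.914961
t=3: π = [0.2437, 0.2085, 0.5479], E[r] = 1.4604, γ^t·E[r] = 0.500934, running G = 3.415895
t=4: π = [0.2424, 0.2076, 0.5500], E[r] = 1.4727, γ^t·E[r] = 0.353585, running G = 3.769480
t=5: π = [0.2419, 0.2072, 0.5509], E[r] = 1.4782, γ^t·E[r] = 0.248439, running G = 4.017919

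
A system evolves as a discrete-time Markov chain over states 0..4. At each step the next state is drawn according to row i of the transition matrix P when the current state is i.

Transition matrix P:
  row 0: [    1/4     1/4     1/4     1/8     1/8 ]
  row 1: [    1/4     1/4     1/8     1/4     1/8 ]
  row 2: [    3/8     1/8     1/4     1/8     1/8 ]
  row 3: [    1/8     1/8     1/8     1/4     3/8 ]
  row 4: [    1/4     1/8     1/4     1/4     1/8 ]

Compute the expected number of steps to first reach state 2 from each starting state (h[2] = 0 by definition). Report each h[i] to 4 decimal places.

h = [5.0014, 5.7030, 0.0000, 5.6124, 4.9901]

First-step conditioning: h[2] = 0; for i ≠ 2, h[i] = 1 + Σ_k P[i][k]·h[k].
  h[0] = 1 + 1/4·h[0] + 1/4·h[1] + 1/8·h[3] + 1/8·h[4]
  h[1] = 1 + 1/4·h[0] + 1/4·h[1] + 1/4·h[3] + 1/8·h[4]
  h[3] = 1 + 1/8·h[0] + 1/8·h[1] + 1/4·h[3] + 3/8·h[4]
  h[4] = 1 + 1/4·h[0] + 1/8·h[1] + 1/4·h[3] + 1/8·h[4]
Solving the 4×4 linear system over states ≠ 2 gives exactly h = [3536/707, 576/101, 0, 3968/707, 504/101] (h[2] = 0 is the target).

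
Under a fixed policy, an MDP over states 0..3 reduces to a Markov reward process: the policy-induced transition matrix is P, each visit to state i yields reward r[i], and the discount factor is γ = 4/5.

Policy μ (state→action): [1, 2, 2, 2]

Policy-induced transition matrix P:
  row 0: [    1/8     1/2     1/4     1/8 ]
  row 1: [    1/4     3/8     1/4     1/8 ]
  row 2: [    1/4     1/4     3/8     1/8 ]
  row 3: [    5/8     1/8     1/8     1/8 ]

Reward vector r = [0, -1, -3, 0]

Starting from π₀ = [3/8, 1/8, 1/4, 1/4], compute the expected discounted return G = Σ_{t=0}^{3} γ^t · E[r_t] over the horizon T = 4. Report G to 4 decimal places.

t=0: π = [0.3750, 0.1250, 0.2500, 0.2500], E[r] = -0.8750, γ^t·E[r] = -0.875000, running G = -0.875000
t=1: π = [0.2969, 0.3281, 0.2500, 0.1250], E[r] = -1.0781, γ^t·E[r] = -0.862500, running G = -1.737500
t=2: π = [0.2598, 0.3496, 0.2656, 0.1250], E[r] = -1.1465, γ^t·E[r] = -0.733750, running G = -2.471250
t=3: π = [0.2644, 0.3430, 0.2676, 0.1250], E[r] = -1.1458, γ^t·E[r] = -0.586625, running G = -3.057875

G = -3.0579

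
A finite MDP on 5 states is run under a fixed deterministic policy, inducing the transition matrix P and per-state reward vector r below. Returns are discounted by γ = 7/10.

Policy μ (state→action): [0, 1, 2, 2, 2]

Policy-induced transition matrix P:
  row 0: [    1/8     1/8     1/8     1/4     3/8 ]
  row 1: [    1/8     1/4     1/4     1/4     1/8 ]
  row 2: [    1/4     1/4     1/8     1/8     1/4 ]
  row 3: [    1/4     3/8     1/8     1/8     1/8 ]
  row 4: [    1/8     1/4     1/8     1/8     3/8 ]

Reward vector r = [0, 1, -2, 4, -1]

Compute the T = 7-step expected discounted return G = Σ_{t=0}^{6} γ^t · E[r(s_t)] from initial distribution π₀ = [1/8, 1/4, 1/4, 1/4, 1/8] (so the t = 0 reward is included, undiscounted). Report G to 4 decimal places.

t=0: π = [0.1250, 0.2500, 0.2500, 0.2500, 0.1250], E[r] = 0.6250, γ^t·E[r] = 0.625000, running G = 0.625000
t=1: π = [0.1875, 0.2656, 0.1563, 0.1719, 0.2188], E[r] = 0.4219, γ^t·E[r] = 0.295313, running G = 0.920313
t=2: π = [0.1660, 0.2480, 0.1582, 0.1816, 0.2461], E[r] = 0.4121, γ^t·E[r] = 0.201934, running G = 1.122246
t=3: π = [0.1675, 0.2520, 0.1560, 0.1768, 0.2478], E[r] = 0.3992, γ^t·E[r] = 0.136915, running G = 1.259161
t=4: π = [0.1666, 0.2512, 0.1565, 0.1774, 0.2483], E[r] = 0.3996, γ^t·E[r] = 0.095936, running G = 1.355097
t=5: π = [0.1667, 0.2514, 0.1564, 0.1772, 0.2483], E[r] = 0.3992, γ^t·E[r] = 0.067085, running G = 1.422183
t=6: π = [0.1667, 0.2513, 0.1564, 0.1773, 0.2483], E[r] = 0.3992, γ^t·E[r] = 0.046967, running G = 1.469149

G = 1.4691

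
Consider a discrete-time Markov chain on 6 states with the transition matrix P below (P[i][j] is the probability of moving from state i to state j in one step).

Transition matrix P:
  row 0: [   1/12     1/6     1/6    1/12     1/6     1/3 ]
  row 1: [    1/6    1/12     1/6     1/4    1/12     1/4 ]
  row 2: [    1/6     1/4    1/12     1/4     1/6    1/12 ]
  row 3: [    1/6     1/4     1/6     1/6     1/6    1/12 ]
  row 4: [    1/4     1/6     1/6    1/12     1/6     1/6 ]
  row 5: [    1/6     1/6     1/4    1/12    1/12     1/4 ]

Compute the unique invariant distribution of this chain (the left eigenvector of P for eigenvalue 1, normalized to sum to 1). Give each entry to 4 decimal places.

π = [0.1642, 0.1787, 0.1691, 0.1542, 0.1352, 0.1985]

Balance equations π_j = Σ_i π_i·P[i][j]:
  π_0 = 1/12·π_0 + 1/6·π_1 + 1/6·π_2 + 1/6·π_3 + 1/4·π_4 + 1/6·π_5
  π_1 = 1/6·π_0 + 1/12·π_1 + 1/4·π_2 + 1/4·π_3 + 1/6·π_4 + 1/6·π_5
  π_2 = 1/6·π_0 + 1/6·π_1 + 1/12·π_2 + 1/6·π_3 + 1/6·π_4 + 1/4·π_5
  π_3 = 1/12·π_0 + 1/4·π_1 + 1/4·π_2 + 1/6·π_3 + 1/12·π_4 + 1/12·π_5
  π_4 = 1/6·π_0 + 1/12·π_1 + 1/6·π_2 + 1/6·π_3 + 1/6·π_4 + 1/12·π_5
  normalize: π_0 + π_1 + π_2 + π_3 + π_4 + π_5 = 1
Solving the linear system gives exactly π = [3645/22192, 1983/11096, 24395/144248, 5559/36062, 3001/22192, 2203/11096].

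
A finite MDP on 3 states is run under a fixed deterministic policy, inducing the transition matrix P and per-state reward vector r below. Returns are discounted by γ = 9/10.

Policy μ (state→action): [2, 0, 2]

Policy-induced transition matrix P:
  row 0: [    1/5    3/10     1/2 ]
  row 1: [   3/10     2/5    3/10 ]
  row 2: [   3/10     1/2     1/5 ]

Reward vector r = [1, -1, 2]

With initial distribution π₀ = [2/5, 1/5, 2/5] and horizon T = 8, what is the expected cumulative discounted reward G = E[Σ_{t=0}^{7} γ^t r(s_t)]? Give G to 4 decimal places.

t=0: π = [0.4000, 0.2000, 0.4000], E[r] = 1.0000, γ^t·E[r] = 1.000000, running G = 1.000000
t=1: π = [0.2600, 0.4000, 0.3400], E[r] = 0.5400, γ^t·E[r] = 0.486000, running G = 1.486000
t=2: π = [0.2740, 0.4080, 0.3180], E[r] = 0.5020, γ^t·E[r] = 0.406620, running G = 1.892620
t=3: π = [0.2726, 0.4044, 0.3230], E[r] = 0.5142, γ^t·E[r] = 0.374852, running G = 2.267472
t=4: π = [0.2727, 0.4050, 0.3222], E[r] = 0.5121, γ^t·E[r] = 0.336015, running G = 2.603487
t=5: π = [0.2727, 0.4049, 0.3223], E[r] = 0.5124, γ^t·E[r] = 0.302585, running G = 2.906072
t=6: π = [0.2727, 0.4050, 0.3223], E[r] = 0.5124, γ^t·E[r] = 0.272306, running G = 3.178378
t=7: π = [0.2727, 0.4050, 0.3223], E[r] = 0.5124, γ^t·E[r] = 0.245078, running G = 3.423456

G = 3.4235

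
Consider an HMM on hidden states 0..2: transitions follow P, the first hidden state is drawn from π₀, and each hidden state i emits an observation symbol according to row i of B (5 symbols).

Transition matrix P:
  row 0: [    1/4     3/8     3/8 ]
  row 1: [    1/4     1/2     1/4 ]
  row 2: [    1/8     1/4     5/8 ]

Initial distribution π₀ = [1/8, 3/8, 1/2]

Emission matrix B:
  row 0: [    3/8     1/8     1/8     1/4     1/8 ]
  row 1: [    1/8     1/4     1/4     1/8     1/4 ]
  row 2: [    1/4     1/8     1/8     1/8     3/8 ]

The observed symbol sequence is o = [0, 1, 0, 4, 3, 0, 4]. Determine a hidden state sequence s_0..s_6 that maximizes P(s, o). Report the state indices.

t=0: δ = [4.688e-02, 4.688e-02, 1.250e-01]  (obs o_0=0)
t=1: δ = [1.953e-03, 7.812e-03, 9.766e-03]  ψ = [2, 2, 2]  (obs o_1=1)
t=2: δ = [7.324e-04, 4.883e-04, 1.526e-03]  ψ = [1, 1, 2]  (obs o_2=0)
t=3: δ = [2.384e-05, 9.537e-05, 3.576e-04]  ψ = [2, 2, 2]  (obs o_3=4)
t=4: δ = [1.118e-05, 1.118e-05, 2.794e-05]  ψ = [2, 2, 2]  (obs o_4=3)
t=5: δ = [1.310e-06, 8.731e-07, 4.366e-06]  ψ = [2, 2, 2]  (obs o_5=0)
t=6: δ = [6.821e-08, 2.728e-07, 1.023e-06]  ψ = [2, 2, 2]  (obs o_6=4)
backtrack: best end state = 2; path = [2, 2, 2, 2, 2, 2, 2]

path = [2, 2, 2, 2, 2, 2, 2]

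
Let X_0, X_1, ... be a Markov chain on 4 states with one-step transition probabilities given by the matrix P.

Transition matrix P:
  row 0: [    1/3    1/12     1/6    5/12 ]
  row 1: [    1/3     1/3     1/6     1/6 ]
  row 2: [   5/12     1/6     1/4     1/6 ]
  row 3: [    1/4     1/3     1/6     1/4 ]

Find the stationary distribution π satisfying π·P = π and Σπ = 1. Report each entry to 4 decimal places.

π = [0.3259, 0.2215, 0.1818, 0.2707]

Balance equations π_j = Σ_i π_i·P[i][j]:
  π_0 = 1/3·π_0 + 1/3·π_1 + 5/12·π_2 + 1/4·π_3
  π_1 = 1/12·π_0 + 1/3·π_1 + 1/6·π_2 + 1/3·π_3
  π_2 = 1/6·π_0 + 1/6·π_1 + 1/4·π_2 + 1/6·π_3
  normalize: π_0 + π_1 + π_2 + π_3 = 1
Solving the linear system gives exactly π = [44/135, 329/1485, 2/11, 134/495].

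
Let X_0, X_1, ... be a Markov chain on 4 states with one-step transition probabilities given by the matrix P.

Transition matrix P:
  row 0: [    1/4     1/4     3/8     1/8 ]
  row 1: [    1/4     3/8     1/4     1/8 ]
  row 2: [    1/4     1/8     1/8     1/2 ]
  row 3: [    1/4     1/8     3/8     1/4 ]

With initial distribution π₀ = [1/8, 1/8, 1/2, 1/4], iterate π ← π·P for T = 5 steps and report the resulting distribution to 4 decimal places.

t=0: π = [0.1250, 0.1250, 0.5000, 0.2500]
t=1: π = [0.2500, 0.1719, 0.2344, 0.3438]
t=2: π = [0.2500, 0.1992, 0.2949, 0.2559]
t=3: π = [0.2500, 0.2061, 0.2764, 0.2676]
t=4: π = [0.2500, 0.2078, 0.2802, 0.2621]
t=5: π = [0.2500, 0.2082, 0.2790, 0.2628]

π = [0.2500, 0.2082, 0.2790, 0.2628]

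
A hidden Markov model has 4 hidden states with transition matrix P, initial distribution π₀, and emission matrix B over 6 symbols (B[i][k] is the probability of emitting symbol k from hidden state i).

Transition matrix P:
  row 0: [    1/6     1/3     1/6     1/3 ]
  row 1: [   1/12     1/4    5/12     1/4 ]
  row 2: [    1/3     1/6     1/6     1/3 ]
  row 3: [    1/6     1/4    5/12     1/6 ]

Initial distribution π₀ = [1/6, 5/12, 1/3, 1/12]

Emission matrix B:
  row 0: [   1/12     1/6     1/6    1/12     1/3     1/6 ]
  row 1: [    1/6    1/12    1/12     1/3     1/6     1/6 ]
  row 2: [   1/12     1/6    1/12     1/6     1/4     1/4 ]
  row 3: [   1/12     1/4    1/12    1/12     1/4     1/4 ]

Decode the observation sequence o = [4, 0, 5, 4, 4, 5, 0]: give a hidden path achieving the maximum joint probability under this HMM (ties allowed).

t=0: δ = [5.556e-02, 6.944e-02, 8.333e-02, 2.083e-02]  (obs o_0=4)
t=1: δ = [2.315e-03, 3.086e-03, 2.411e-03, 2.315e-03]  ψ = [2, 0, 1, 2]  (obs o_1=0)
t=2: δ = [1.340e-04, 1.286e-04, 3.215e-04, 2.009e-04]  ψ = [2, 0, 1, 2]  (obs o_2=5)
t=3: δ = [3.572e-05, 8.931e-06, 2.093e-05, 2.679e-05]  ψ = [2, 2, 3, 2]  (obs o_3=4)
t=4: δ = [2.326e-06, 1.985e-06, 2.791e-06, 2.977e-06]  ψ = [2, 0, 3, 0]  (obs o_4=4)
t=5: δ = [1.550e-07, 1.292e-07, 3.101e-07, 2.326e-07]  ψ = [2, 0, 3, 2]  (obs o_5=5)
t=6: δ = [8.614e-09, 9.690e-09, 8.075e-09, 8.614e-09]  ψ = [2, 3, 3, 2]  (obs o_6=0)
backtrack: best end state = 1; path = [0, 1, 2, 3, 2, 3, 1]

path = [0, 1, 2, 3, 2, 3, 1]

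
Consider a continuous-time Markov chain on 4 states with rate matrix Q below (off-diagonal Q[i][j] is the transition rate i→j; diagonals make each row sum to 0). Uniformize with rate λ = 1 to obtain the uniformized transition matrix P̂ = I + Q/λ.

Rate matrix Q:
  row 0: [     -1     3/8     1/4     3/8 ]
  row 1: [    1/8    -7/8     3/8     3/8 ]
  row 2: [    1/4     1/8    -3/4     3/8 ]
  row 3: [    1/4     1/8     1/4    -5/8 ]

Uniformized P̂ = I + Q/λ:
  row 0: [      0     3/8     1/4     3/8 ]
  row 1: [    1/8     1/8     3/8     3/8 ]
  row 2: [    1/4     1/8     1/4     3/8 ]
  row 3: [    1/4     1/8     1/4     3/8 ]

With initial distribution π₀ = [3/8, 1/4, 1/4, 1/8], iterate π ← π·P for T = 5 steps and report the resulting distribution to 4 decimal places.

π = [0.1830, 0.1707, 0.2713, 0.3750]

t=0: π = [0.3750, 0.2500, 0.2500, 0.1250]
t=1: π = [0.1250, 0.2188, 0.2813, 0.3750]
t=2: π = [0.1914, 0.1563, 0.2773, 0.3750]
t=3: π = [0.1826, 0.1729, 0.2695, 0.3750]
t=4: π = [0.1827, 0.1707, 0.2716, 0.3750]
t=5: π = [0.1830, 0.1707, 0.2713, 0.3750]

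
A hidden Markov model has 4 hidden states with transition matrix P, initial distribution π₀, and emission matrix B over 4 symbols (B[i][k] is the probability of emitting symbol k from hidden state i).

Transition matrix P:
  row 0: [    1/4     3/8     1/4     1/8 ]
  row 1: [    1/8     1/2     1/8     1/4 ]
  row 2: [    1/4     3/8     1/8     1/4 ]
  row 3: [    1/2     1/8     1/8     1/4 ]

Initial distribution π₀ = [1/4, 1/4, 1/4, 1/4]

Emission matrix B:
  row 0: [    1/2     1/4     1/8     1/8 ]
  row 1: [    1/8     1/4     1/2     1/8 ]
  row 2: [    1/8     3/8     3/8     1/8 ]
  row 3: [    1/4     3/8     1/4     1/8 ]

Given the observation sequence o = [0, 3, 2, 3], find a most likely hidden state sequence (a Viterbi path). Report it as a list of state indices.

t=0: δ = [1.250e-01, 3.125e-02, 3.125e-02, 6.250e-02]  (obs o_0=0)
t=1: δ = [3.906e-03, 5.859e-03, 3.906e-03, 1.953e-03]  ψ = [0, 0, 0, 0]  (obs o_1=3)
t=2: δ = [1.221e-04, 1.465e-03, 3.662e-04, 3.662e-04]  ψ = [0, 1, 0, 1]  (obs o_2=2)
t=3: δ = [2.289e-05, 9.155e-05, 2.289e-05, 4.578e-05]  ψ = [1, 1, 1, 1]  (obs o_3=3)
backtrack: best end state = 1; path = [0, 1, 1, 1]

path = [0, 1, 1, 1]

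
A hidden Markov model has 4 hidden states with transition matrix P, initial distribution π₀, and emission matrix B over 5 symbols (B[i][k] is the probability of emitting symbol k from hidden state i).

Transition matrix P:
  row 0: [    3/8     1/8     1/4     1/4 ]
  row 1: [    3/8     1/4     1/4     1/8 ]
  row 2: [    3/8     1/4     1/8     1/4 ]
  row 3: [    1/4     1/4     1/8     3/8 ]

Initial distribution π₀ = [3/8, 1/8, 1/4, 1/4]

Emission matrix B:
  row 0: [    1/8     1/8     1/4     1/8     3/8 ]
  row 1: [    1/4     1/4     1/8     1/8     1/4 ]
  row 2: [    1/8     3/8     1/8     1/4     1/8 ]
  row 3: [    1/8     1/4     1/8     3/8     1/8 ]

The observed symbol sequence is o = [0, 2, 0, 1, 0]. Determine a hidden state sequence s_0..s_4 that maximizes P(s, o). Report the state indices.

path = [0, 0, 0, 2, 1]

t=0: δ = [4.688e-02, 3.125e-02, 3.125e-02, 3.125e-02]  (obs o_0=0)
t=1: δ = [4.395e-03, 9.766e-04, 1.465e-03, 1.465e-03]  ψ = [0, 1, 0, 0]  (obs o_1=2)
t=2: δ = [2.060e-04, 1.373e-04, 1.373e-04, 1.373e-04]  ψ = [0, 0, 0, 0]  (obs o_2=0)
t=3: δ = [9.656e-06, 8.583e-06, 1.931e-05, 1.287e-05]  ψ = [0, 1, 0, 0]  (obs o_3=1)
t=4: δ = [9.052e-07, 1.207e-06, 3.017e-07, 6.035e-07]  ψ = [2, 2, 0, 2]  (obs o_4=0)
backtrack: best end state = 1; path = [0, 0, 0, 2, 1]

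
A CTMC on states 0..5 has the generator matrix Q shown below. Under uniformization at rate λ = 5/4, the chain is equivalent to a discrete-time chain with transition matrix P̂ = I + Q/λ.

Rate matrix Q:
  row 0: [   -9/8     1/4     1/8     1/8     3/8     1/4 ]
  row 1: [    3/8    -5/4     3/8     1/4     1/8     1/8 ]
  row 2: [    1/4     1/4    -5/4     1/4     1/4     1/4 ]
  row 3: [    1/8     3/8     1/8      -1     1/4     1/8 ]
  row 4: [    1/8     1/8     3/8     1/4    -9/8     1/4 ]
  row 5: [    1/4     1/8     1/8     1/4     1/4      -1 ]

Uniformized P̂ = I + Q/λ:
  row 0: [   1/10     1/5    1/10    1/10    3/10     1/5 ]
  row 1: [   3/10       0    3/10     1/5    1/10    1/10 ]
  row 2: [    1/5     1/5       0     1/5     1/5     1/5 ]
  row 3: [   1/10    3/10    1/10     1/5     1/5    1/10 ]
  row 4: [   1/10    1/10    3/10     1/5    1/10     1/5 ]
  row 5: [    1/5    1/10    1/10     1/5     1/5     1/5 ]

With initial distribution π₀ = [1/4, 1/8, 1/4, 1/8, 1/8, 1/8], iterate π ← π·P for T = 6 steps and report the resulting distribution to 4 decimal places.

t=0: π = [0.2500, 0.1250, 0.2500, 0.1250, 0.1250, 0.1250]
t=1: π = [0.1625, 0.1625, 0.1250, 0.1750, 0.2000, 0.1750]
t=2: π = [0.1625, 0.1475, 0.1600, 0.1838, 0.1800, 0.1663]
t=3: π = [0.1621, 0.1543, 0.1495, 0.1838, 0.1835, 0.1669]
t=4: π = [0.1625, 0.1525, 0.1526, 0.1838, 0.1824, 0.1662]
t=5: π = [0.1624, 0.1530, 0.1517, 0.1838, 0.1828, 0.1664]
t=6: π = [0.1624, 0.1529, 0.1520, 0.1838, 0.1827, 0.1663]

π = [0.1624, 0.1529, 0.1520, 0.1838, 0.1827, 0.1663]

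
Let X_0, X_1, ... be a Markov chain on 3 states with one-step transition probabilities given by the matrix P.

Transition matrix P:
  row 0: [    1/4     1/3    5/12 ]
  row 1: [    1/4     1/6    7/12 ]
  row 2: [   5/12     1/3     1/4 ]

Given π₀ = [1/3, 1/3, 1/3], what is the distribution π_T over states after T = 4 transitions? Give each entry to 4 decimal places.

t=0: π = [0.3333, 0.3333, 0.3333]
t=1: π = [0.3056, 0.2778, 0.4167]
t=2: π = [0.3194, 0.2870, 0.3935]
t=3: π = [0.3156, 0.2855, 0.3989]
t=4: π = [0.3165, 0.2858, 0.3978]

π = [0.3165, 0.2858, 0.3978]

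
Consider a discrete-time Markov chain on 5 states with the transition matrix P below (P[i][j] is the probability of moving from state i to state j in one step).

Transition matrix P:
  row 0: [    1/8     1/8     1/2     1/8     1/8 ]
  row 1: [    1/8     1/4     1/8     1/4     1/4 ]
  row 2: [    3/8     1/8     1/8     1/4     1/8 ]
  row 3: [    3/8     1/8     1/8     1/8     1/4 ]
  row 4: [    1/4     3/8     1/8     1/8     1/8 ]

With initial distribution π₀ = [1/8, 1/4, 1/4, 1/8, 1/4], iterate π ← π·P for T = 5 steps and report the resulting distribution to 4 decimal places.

t=0: π = [0.1250, 0.2500, 0.2500, 0.1250, 0.2500]
t=1: π = [0.2500, 0.2188, 0.1719, 0.1875, 0.1719]
t=2: π = [0.2363, 0.1953, 0.2188, 0.1738, 0.1758]
t=3: π = [0.2451, 0.1934, 0.2136, 0.1768, 0.1711]
t=4: π = [0.2440, 0.1920, 0.2169, 0.1759, 0.1713]
t=5: π = [0.2446, 0.1918, 0.2165, 0.1761, 0.1710]

π = [0.2446, 0.1918, 0.2165, 0.1761, 0.1710]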